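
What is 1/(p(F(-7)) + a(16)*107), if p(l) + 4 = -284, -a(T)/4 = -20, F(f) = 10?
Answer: 1/8272 ≈ 0.00012089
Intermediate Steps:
a(T) = 80 (a(T) = -4*(-20) = 80)
p(l) = -288 (p(l) = -4 - 284 = -288)
1/(p(F(-7)) + a(16)*107) = 1/(-288 + 80*107) = 1/(-288 + 8560) = 1/8272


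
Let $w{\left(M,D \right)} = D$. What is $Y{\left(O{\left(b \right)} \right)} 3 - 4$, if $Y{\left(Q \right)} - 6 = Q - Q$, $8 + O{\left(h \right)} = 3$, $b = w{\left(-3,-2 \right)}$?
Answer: $14$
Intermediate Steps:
$b = -2$
$O{\left(h \right)} = -5$ ($O{\left(h \right)} = -8 + 3 = -5$)
$Y{\left(Q \right)} = 6$ ($Y{\left(Q \right)} = 6 + \left(Q - Q\right) = 6 + 0 = 6$)
$Y{\left(O{\left(b \right)} \right)} 3 - 4 = 6 \cdot 3 - 4 = 18 - 4 = 14$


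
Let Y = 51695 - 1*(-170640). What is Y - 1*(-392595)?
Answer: 614930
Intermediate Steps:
Y = 222335 (Y = 51695 + 170640 = 222335)
Y - 1*(-392595) = 222335 - 1*(-392595) = 222335 + 392595 = 614930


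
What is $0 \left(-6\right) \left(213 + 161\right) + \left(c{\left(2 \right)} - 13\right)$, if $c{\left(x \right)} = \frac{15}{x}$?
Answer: $- \frac{11}{2} \approx -5.5$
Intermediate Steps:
$0 \left(-6\right) \left(213 + 161\right) + \left(c{\left(2 \right)} - 13\right) = 0 \left(-6\right) \left(213 + 161\right) - \left(13 - \frac{15}{2}\right) = 0 \cdot 374 + \left(15 \cdot \frac{1}{2} - 13\right) = 0 + \left(\frac{15}{2} - 13\right) = 0 - \frac{11}{2} = - \frac{11}{2}$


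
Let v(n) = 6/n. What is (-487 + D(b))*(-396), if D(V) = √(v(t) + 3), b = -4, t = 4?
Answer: 192852 - 594*√2 ≈ 1.9201e+5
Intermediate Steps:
D(V) = 3*√2/2 (D(V) = √(6/4 + 3) = √(6*(¼) + 3) = √(3/2 + 3) = √(9/2) = 3*√2/2)
(-487 + D(b))*(-396) = (-487 + 3*√2/2)*(-396) = 192852 - 594*√2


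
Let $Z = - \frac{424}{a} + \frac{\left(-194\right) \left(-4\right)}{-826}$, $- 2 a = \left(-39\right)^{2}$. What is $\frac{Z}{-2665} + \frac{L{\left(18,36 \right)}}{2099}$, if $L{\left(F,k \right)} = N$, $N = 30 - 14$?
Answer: $\frac{27288897196}{3513896113455} \approx 0.007766$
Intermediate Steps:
$N = 16$ ($N = 30 - 14 = 16$)
$a = - \frac{1521}{2}$ ($a = - \frac{\left(-39\right)^{2}}{2} = \left(- \frac{1}{2}\right) 1521 = - \frac{1521}{2} \approx -760.5$)
$Z = - \frac{239924}{628173}$ ($Z = - \frac{424}{- \frac{1521}{2}} + \frac{\left(-194\right) \left(-4\right)}{-826} = \left(-424\right) \left(- \frac{2}{1521}\right) + 776 \left(- \frac{1}{826}\right) = \frac{848}{1521} - \frac{388}{413} = - \frac{239924}{628173} \approx -0.38194$)
$L{\left(F,k \right)} = 16$
$\frac{Z}{-2665} + \frac{L{\left(18,36 \right)}}{2099} = - \frac{239924}{628173 \left(-2665\right)} + \frac{16}{2099} = \left(- \frac{239924}{628173}\right) \left(- \frac{1}{2665}\right) + 16 \cdot \frac{1}{2099} = \frac{239924}{1674081045} + \frac{16}{2099} = \frac{27288897196}{3513896113455}$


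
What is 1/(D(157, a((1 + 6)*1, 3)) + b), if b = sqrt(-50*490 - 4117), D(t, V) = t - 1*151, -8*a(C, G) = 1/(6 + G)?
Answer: 2/9551 - I*sqrt(28617)/28653 ≈ 0.0002094 - 0.0059039*I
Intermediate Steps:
a(C, G) = -1/(8*(6 + G))
D(t, V) = -151 + t (D(t, V) = t - 151 = -151 + t)
b = I*sqrt(28617) (b = sqrt(-24500 - 4117) = sqrt(-28617) = I*sqrt(28617) ≈ 169.17*I)
1/(D(157, a((1 + 6)*1, 3)) + b) = 1/((-151 + 157) + I*sqrt(28617)) = 1/(6 + I*sqrt(28617))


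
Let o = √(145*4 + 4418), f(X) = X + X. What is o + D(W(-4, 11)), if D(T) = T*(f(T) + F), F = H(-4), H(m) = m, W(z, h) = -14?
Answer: 448 + 7*√102 ≈ 518.70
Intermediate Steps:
f(X) = 2*X
F = -4
D(T) = T*(-4 + 2*T) (D(T) = T*(2*T - 4) = T*(-4 + 2*T))
o = 7*√102 (o = √(580 + 4418) = √4998 = 7*√102 ≈ 70.697)
o + D(W(-4, 11)) = 7*√102 + 2*(-14)*(-2 - 14) = 7*√102 + 2*(-14)*(-16) = 7*√102 + 448 = 448 + 7*√102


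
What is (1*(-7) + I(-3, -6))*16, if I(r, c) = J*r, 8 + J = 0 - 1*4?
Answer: 464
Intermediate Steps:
J = -12 (J = -8 + (0 - 1*4) = -8 + (0 - 4) = -8 - 4 = -12)
I(r, c) = -12*r
(1*(-7) + I(-3, -6))*16 = (1*(-7) - 12*(-3))*16 = (-7 + 36)*16 = 29*16 = 464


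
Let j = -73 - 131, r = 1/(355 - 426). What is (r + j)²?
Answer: 209815225/5041 ≈ 41622.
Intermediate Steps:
r = -1/71 (r = 1/(-71) = -1/71 ≈ -0.014085)
j = -204
(r + j)² = (-1/71 - 204)² = (-14485/71)² = 209815225/5041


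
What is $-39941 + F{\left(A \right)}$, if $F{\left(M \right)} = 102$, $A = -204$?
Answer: $-39839$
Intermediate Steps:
$-39941 + F{\left(A \right)} = -39941 + 102 = -39839$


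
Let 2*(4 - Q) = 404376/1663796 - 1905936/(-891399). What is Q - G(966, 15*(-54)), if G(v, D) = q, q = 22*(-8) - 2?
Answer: 22346627830199/123592174217 ≈ 180.81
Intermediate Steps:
q = -178 (q = -176 - 2 = -178)
G(v, D) = -178
Q = 347220819573/123592174217 (Q = 4 - (404376/1663796 - 1905936/(-891399))/2 = 4 - (404376*(1/1663796) - 1905936*(-1/891399))/2 = 4 - (101094/415949 + 635312/297133)/2 = 4 - ½*294295754590/123592174217 = 4 - 147147877295/123592174217 = 347220819573/123592174217 ≈ 2.8094)
Q - G(966, 15*(-54)) = 347220819573/123592174217 - 1*(-178) = 347220819573/123592174217 + 178 = 22346627830199/123592174217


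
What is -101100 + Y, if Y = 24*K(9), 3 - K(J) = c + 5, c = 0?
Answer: -101148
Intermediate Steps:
K(J) = -2 (K(J) = 3 - (0 + 5) = 3 - 1*5 = 3 - 5 = -2)
Y = -48 (Y = 24*(-2) = -48)
-101100 + Y = -101100 - 48 = -101148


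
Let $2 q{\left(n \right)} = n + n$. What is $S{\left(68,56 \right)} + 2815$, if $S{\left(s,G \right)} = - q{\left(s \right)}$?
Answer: $2747$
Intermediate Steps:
$q{\left(n \right)} = n$ ($q{\left(n \right)} = \frac{n + n}{2} = \frac{2 n}{2} = n$)
$S{\left(s,G \right)} = - s$
$S{\left(68,56 \right)} + 2815 = \left(-1\right) 68 + 2815 = -68 + 2815 = 2747$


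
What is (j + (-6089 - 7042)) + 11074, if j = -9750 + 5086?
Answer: -6721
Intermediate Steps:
j = -4664
(j + (-6089 - 7042)) + 11074 = (-4664 + (-6089 - 7042)) + 11074 = (-4664 - 13131) + 11074 = -17795 + 11074 = -6721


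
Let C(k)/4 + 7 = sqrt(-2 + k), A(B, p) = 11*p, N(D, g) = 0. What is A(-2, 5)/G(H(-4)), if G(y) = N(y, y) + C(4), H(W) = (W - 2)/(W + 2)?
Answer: -385/188 - 55*sqrt(2)/188 ≈ -2.4616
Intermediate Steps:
H(W) = (-2 + W)/(2 + W)
C(k) = -28 + 4*sqrt(-2 + k)
G(y) = -28 + 4*sqrt(2) (G(y) = 0 + (-28 + 4*sqrt(-2 + 4)) = 0 + (-28 + 4*sqrt(2)) = -28 + 4*sqrt(2))
A(-2, 5)/G(H(-4)) = (11*5)/(-28 + 4*sqrt(2)) = 55/(-28 + 4*sqrt(2))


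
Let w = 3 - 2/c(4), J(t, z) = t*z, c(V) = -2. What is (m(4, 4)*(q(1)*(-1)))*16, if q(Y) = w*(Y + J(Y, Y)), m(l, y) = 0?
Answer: 0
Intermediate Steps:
w = 4 (w = 3 - 2/(-2) = 3 - 1/2*(-2) = 3 + 1 = 4)
q(Y) = 4*Y + 4*Y**2 (q(Y) = 4*(Y + Y*Y) = 4*(Y + Y**2) = 4*Y + 4*Y**2)
(m(4, 4)*(q(1)*(-1)))*16 = (0*((4*1*(1 + 1))*(-1)))*16 = (0*((4*1*2)*(-1)))*16 = (0*(8*(-1)))*16 = (0*(-8))*16 = 0*16 = 0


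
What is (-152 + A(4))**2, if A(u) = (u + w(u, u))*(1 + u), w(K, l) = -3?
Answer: 21609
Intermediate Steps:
A(u) = (1 + u)*(-3 + u) (A(u) = (u - 3)*(1 + u) = (-3 + u)*(1 + u) = (1 + u)*(-3 + u))
(-152 + A(4))**2 = (-152 + (-3 + 4**2 - 2*4))**2 = (-152 + (-3 + 16 - 8))**2 = (-152 + 5)**2 = (-147)**2 = 21609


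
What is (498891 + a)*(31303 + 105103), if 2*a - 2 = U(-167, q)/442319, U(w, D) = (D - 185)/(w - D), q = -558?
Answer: 11769346961496625979/172946729 ≈ 6.8052e+10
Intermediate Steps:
U(w, D) = (-185 + D)/(w - D)
a = 345892715/345893458 (a = 1 + (((185 - 1*(-558))/(-558 - 1*(-167)))/442319)/2 = 1 + (((185 + 558)/(-558 + 167))*(1/442319))/2 = 1 + ((743/(-391))*(1/442319))/2 = 1 + (-1/391*743*(1/442319))/2 = 1 + (-743/391*1/442319)/2 = 1 + (½)*(-743/172946729) = 1 - 743/345893458 = 345892715/345893458 ≈ 1.0000)
(498891 + a)*(31303 + 105103) = (498891 + 345892715/345893458)*(31303 + 105103) = (172563479047793/345893458)*136406 = 11769346961496625979/172946729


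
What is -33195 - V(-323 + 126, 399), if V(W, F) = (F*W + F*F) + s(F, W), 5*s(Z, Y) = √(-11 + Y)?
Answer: -113793 - 4*I*√13/5 ≈ -1.1379e+5 - 2.8844*I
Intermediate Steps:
s(Z, Y) = √(-11 + Y)/5
V(W, F) = F² + √(-11 + W)/5 + F*W (V(W, F) = (F*W + F*F) + √(-11 + W)/5 = (F*W + F²) + √(-11 + W)/5 = (F² + F*W) + √(-11 + W)/5 = F² + √(-11 + W)/5 + F*W)
-33195 - V(-323 + 126, 399) = -33195 - (399² + √(-11 + (-323 + 126))/5 + 399*(-323 + 126)) = -33195 - (159201 + √(-11 - 197)/5 + 399*(-197)) = -33195 - (159201 + √(-208)/5 - 78603) = -33195 - (159201 + (4*I*√13)/5 - 78603) = -33195 - (159201 + 4*I*√13/5 - 78603) = -33195 - (80598 + 4*I*√13/5) = -33195 + (-80598 - 4*I*√13/5) = -113793 - 4*I*√13/5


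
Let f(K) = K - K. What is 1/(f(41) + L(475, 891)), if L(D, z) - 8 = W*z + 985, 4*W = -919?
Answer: -4/814857 ≈ -4.9088e-6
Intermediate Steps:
W = -919/4 (W = (1/4)*(-919) = -919/4 ≈ -229.75)
f(K) = 0
L(D, z) = 993 - 919*z/4 (L(D, z) = 8 + (-919*z/4 + 985) = 8 + (985 - 919*z/4) = 993 - 919*z/4)
1/(f(41) + L(475, 891)) = 1/(0 + (993 - 919/4*891)) = 1/(0 + (993 - 818829/4)) = 1/(0 - 814857/4) = 1/(-814857/4) = -4/814857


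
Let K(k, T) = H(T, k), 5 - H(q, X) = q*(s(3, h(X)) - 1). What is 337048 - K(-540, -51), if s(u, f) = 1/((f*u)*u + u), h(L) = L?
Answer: 545755203/1619 ≈ 3.3709e+5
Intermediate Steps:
s(u, f) = 1/(u + f*u**2) (s(u, f) = 1/(f*u**2 + u) = 1/(u + f*u**2))
H(q, X) = 5 - q*(-1 + 1/(3*(1 + 3*X))) (H(q, X) = 5 - q*(1/(3*(1 + X*3)) - 1) = 5 - q*(1/(3*(1 + 3*X)) - 1) = 5 - q*(-1 + 1/(3*(1 + 3*X))))
K(k, T) = (-T + 3*(1 + 3*k)*(5 + T))/(3*(1 + 3*k))
337048 - K(-540, -51) = 337048 - (-1*(-51) + 3*(1 + 3*(-540))*(5 - 51))/(3*(1 + 3*(-540))) = 337048 - (51 + 3*(1 - 1620)*(-46))/(3*(1 - 1620)) = 337048 - (51 + 3*(-1619)*(-46))/(3*(-1619)) = 337048 - (-1)*(51 + 223422)/(3*1619) = 337048 - (-1)*223473/(3*1619) = 337048 - 1*(-74491/1619) = 337048 + 74491/1619 = 545755203/1619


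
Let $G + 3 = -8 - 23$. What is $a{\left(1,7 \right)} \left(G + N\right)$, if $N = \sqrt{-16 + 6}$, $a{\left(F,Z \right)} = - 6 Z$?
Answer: $1428 - 42 i \sqrt{10} \approx 1428.0 - 132.82 i$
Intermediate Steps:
$N = i \sqrt{10}$ ($N = \sqrt{-10} = i \sqrt{10} \approx 3.1623 i$)
$G = -34$ ($G = -3 - 31 = -34$)
$a{\left(1,7 \right)} \left(G + N\right) = \left(-6\right) 7 \left(-34 + i \sqrt{10}\right) = - 42 \left(-34 + i \sqrt{10}\right) = 1428 - 42 i \sqrt{10}$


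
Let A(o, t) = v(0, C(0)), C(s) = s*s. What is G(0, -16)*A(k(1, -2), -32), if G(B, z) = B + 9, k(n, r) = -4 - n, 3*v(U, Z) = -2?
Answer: -6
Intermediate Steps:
C(s) = s**2
v(U, Z) = -2/3 (v(U, Z) = (1/3)*(-2) = -2/3)
A(o, t) = -2/3
G(B, z) = 9 + B
G(0, -16)*A(k(1, -2), -32) = (9 + 0)*(-2/3) = 9*(-2/3) = -6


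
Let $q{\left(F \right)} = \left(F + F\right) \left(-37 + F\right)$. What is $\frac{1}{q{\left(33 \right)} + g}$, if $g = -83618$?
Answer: $- \frac{1}{83882} \approx -1.1922 \cdot 10^{-5}$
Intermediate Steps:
$q{\left(F \right)} = 2 F \left(-37 + F\right)$
$\frac{1}{q{\left(33 \right)} + g} = \frac{1}{2 \cdot 33 \left(-37 + 33\right) - 83618} = \frac{1}{2 \cdot 33 \left(-4\right) - 83618} = \frac{1}{-264 - 83618} = \frac{1}{-83882} = - \frac{1}{83882}$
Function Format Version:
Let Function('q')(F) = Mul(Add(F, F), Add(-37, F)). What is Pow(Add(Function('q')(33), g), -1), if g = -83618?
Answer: Rational(-1, 83882) ≈ -1.1922e-5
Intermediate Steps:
Function('q')(F) = Mul(2, F, Add(-37, F)) (Function('q')(F) = Mul(Mul(2, F), Add(-37, F)) = Mul(2, F, Add(-37, F)))
Pow(Add(Function('q')(33), g), -1) = Pow(Add(Mul(2, 33, Add(-37, 33)), -83618), -1) = Pow(Add(Mul(2, 33, -4), -83618), -1) = Pow(Add(-264, -83618), -1) = Pow(-83882, -1) = Rational(-1, 83882)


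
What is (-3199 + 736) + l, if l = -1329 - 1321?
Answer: -5113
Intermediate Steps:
l = -2650
(-3199 + 736) + l = (-3199 + 736) - 2650 = -2463 - 2650 = -5113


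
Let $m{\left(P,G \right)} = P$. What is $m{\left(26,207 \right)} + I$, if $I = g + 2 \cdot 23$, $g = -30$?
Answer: $42$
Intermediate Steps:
$I = 16$ ($I = -30 + 2 \cdot 23 = -30 + 46 = 16$)
$m{\left(26,207 \right)} + I = 26 + 16 = 42$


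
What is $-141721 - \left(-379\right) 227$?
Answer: $-55688$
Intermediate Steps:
$-141721 - \left(-379\right) 227 = -141721 - -86033 = -141721 + 86033 = -55688$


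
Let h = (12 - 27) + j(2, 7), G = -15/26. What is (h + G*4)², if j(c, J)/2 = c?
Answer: 29929/169 ≈ 177.09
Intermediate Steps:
j(c, J) = 2*c
G = -15/26 (G = -15*1/26 = -15/26 ≈ -0.57692)
h = -11 (h = (12 - 27) + 2*2 = -15 + 4 = -11)
(h + G*4)² = (-11 - 15/26*4)² = (-11 - 30/13)² = (-173/13)² = 29929/169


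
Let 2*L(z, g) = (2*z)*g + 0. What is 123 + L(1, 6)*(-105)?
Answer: -507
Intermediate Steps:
L(z, g) = g*z (L(z, g) = ((2*z)*g + 0)/2 = (2*g*z + 0)/2 = (2*g*z)/2 = g*z)
123 + L(1, 6)*(-105) = 123 + (6*1)*(-105) = 123 + 6*(-105) = 123 - 630 = -507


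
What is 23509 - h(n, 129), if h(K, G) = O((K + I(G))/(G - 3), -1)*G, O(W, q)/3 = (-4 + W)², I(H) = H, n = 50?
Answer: 36928001/1764 ≈ 20934.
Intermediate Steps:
O(W, q) = 3*(-4 + W)²
h(K, G) = 3*G*(-4 + (G + K)/(-3 + G))² (h(K, G) = (3*(-4 + (K + G)/(G - 3))²)*G = (3*(-4 + (G + K)/(-3 + G))²)*G = 3*G*(-4 + (G + K)/(-3 + G))²)
23509 - h(n, 129) = 23509 - 3*129*(-12 - 1*50 + 3*129)²/(-3 + 129)² = 23509 - 3*129*(-12 - 50 + 387)²/126² = 23509 - 3*129*325²/15876 = 23509 - 3*129*105625/15876 = 23509 - 1*4541875/1764 = 23509 - 4541875/1764 = 36928001/1764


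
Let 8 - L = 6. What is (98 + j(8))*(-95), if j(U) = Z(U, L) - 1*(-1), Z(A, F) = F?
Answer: -9595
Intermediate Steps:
L = 2 (L = 8 - 1*6 = 8 - 6 = 2)
j(U) = 3 (j(U) = 2 - 1*(-1) = 2 + 1 = 3)
(98 + j(8))*(-95) = (98 + 3)*(-95) = 101*(-95) = -9595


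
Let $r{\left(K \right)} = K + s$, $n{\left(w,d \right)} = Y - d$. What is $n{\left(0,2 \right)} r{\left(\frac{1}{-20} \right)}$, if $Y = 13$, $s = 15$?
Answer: $\frac{3289}{20} \approx 164.45$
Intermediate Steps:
$n{\left(w,d \right)} = 13 - d$
$r{\left(K \right)} = 15 + K$ ($r{\left(K \right)} = K + 15 = 15 + K$)
$n{\left(0,2 \right)} r{\left(\frac{1}{-20} \right)} = \left(13 - 2\right) \left(15 + \frac{1}{-20}\right) = \left(13 - 2\right) \left(15 - \frac{1}{20}\right) = 11 \cdot \frac{299}{20} = \frac{3289}{20}$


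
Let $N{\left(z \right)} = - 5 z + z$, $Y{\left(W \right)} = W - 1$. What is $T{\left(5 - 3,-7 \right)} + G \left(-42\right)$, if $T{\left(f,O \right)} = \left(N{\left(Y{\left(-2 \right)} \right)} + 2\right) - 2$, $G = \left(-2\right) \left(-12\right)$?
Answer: $-996$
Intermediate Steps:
$G = 24$
$Y{\left(W \right)} = -1 + W$
$N{\left(z \right)} = - 4 z$
$T{\left(f,O \right)} = 12$ ($T{\left(f,O \right)} = \left(- 4 \left(-1 - 2\right) + 2\right) - 2 = \left(\left(-4\right) \left(-3\right) + 2\right) - 2 = \left(12 + 2\right) - 2 = 14 - 2 = 12$)
$T{\left(5 - 3,-7 \right)} + G \left(-42\right) = 12 + 24 \left(-42\right) = 12 - 1008 = -996$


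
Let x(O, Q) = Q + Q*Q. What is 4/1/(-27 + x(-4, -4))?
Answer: -60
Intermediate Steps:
x(O, Q) = Q + Q²
4/1/(-27 + x(-4, -4)) = 4/1/(-27 - 4*(1 - 4)) = 4/1/(-27 - 4*(-3)) = 4/1/(-27 + 12) = 4/1/(-15) = 4/(-1/15) = -15*4 = -60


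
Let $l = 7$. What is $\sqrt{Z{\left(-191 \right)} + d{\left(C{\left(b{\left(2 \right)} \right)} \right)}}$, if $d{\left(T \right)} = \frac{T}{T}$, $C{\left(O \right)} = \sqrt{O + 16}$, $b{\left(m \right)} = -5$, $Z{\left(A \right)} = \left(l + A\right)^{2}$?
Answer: $\sqrt{33857} \approx 184.0$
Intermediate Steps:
$Z{\left(A \right)} = \left(7 + A\right)^{2}$
$C{\left(O \right)} = \sqrt{16 + O}$
$d{\left(T \right)} = 1$
$\sqrt{Z{\left(-191 \right)} + d{\left(C{\left(b{\left(2 \right)} \right)} \right)}} = \sqrt{\left(7 - 191\right)^{2} + 1} = \sqrt{\left(-184\right)^{2} + 1} = \sqrt{33856 + 1} = \sqrt{33857}$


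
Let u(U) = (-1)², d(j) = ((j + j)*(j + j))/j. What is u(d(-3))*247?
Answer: 247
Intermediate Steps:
d(j) = 4*j (d(j) = ((2*j)*(2*j))/j = (4*j²)/j = 4*j)
u(U) = 1
u(d(-3))*247 = 1*247 = 247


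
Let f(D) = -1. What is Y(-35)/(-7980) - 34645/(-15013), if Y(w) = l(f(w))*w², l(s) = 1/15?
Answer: 23592089/10268892 ≈ 2.2974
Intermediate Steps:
l(s) = 1/15
Y(w) = w²/15
Y(-35)/(-7980) - 34645/(-15013) = ((1/15)*(-35)²)/(-7980) - 34645/(-15013) = ((1/15)*1225)*(-1/7980) - 34645*(-1/15013) = (245/3)*(-1/7980) + 34645/15013 = -7/684 + 34645/15013 = 23592089/10268892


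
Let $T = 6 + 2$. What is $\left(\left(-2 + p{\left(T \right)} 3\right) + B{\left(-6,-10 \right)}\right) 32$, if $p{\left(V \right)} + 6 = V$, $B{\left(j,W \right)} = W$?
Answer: $-192$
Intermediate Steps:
$T = 8$
$p{\left(V \right)} = -6 + V$
$\left(\left(-2 + p{\left(T \right)} 3\right) + B{\left(-6,-10 \right)}\right) 32 = \left(\left(-2 + \left(-6 + 8\right) 3\right) - 10\right) 32 = \left(\left(-2 + 2 \cdot 3\right) - 10\right) 32 = \left(\left(-2 + 6\right) - 10\right) 32 = \left(4 - 10\right) 32 = \left(-6\right) 32 = -192$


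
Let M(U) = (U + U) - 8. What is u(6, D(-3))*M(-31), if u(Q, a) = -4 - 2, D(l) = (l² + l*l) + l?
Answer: 420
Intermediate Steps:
D(l) = l + 2*l² (D(l) = (l² + l²) + l = 2*l² + l = l + 2*l²)
u(Q, a) = -6
M(U) = -8 + 2*U (M(U) = 2*U - 8 = -8 + 2*U)
u(6, D(-3))*M(-31) = -6*(-8 + 2*(-31)) = -6*(-8 - 62) = -6*(-70) = 420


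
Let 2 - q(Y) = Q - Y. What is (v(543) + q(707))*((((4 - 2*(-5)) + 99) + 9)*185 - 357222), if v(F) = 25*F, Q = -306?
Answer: -4882572680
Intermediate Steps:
q(Y) = 308 + Y (q(Y) = 2 - (-306 - Y) = 2 + (306 + Y) = 308 + Y)
(v(543) + q(707))*((((4 - 2*(-5)) + 99) + 9)*185 - 357222) = (25*543 + (308 + 707))*((((4 - 2*(-5)) + 99) + 9)*185 - 357222) = (13575 + 1015)*((((4 + 10) + 99) + 9)*185 - 357222) = 14590*(((14 + 99) + 9)*185 - 357222) = 14590*((113 + 9)*185 - 357222) = 14590*(122*185 - 357222) = 14590*(22570 - 357222) = 14590*(-334652) = -4882572680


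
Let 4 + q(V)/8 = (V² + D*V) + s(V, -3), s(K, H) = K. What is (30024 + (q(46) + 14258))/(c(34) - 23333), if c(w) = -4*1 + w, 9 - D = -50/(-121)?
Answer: -7829418/2819663 ≈ -2.7767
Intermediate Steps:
D = 1039/121 (D = 9 - (-50)/(-121) = 9 - (-50)*(-1)/121 = 9 - 1*50/121 = 9 - 50/121 = 1039/121 ≈ 8.5868)
c(w) = -4 + w
q(V) = -32 + 8*V² + 9280*V/121 (q(V) = -32 + 8*((V² + 1039*V/121) + V) = -32 + 8*(V² + 1160*V/121) = -32 + (8*V² + 9280*V/121) = -32 + 8*V² + 9280*V/121)
(30024 + (q(46) + 14258))/(c(34) - 23333) = (30024 + ((-32 + 8*46² + (9280/121)*46) + 14258))/((-4 + 34) - 23333) = (30024 + ((-32 + 8*2116 + 426880/121) + 14258))/(30 - 23333) = (30024 + ((-32 + 16928 + 426880/121) + 14258))/(-23303) = (30024 + (2471296/121 + 14258))*(-1/23303) = (30024 + 4196514/121)*(-1/23303) = (7829418/121)*(-1/23303) = -7829418/2819663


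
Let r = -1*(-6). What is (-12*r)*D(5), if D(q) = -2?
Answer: 144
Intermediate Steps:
r = 6
(-12*r)*D(5) = -12*6*(-2) = -72*(-2) = 144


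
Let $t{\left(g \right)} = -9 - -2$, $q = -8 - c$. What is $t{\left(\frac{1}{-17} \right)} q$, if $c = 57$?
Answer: $455$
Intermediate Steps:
$q = -65$ ($q = -8 - 57 = -65$)
$t{\left(g \right)} = -7$ ($t{\left(g \right)} = -9 + 2 = -7$)
$t{\left(\frac{1}{-17} \right)} q = \left(-7\right) \left(-65\right) = 455$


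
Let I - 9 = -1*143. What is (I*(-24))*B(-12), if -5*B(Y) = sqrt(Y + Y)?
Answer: -6432*I*sqrt(6)/5 ≈ -3151.0*I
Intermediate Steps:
B(Y) = -sqrt(2)*sqrt(Y)/5 (B(Y) = -sqrt(Y + Y)/5 = -sqrt(2)*sqrt(Y)/5)
I = -134 (I = 9 - 1*143 = 9 - 143 = -134)
(I*(-24))*B(-12) = (-134*(-24))*(-sqrt(2)*sqrt(-12)/5) = 3216*(-sqrt(2)*2*I*sqrt(3)/5) = 3216*(-2*I*sqrt(6)/5) = -6432*I*sqrt(6)/5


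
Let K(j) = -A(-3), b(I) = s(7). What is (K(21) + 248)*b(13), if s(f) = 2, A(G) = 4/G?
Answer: 1496/3 ≈ 498.67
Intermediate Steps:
b(I) = 2
K(j) = 4/3 (K(j) = -4/(-3) = -4*(-1)/3 = -1*(-4/3) = 4/3)
(K(21) + 248)*b(13) = (4/3 + 248)*2 = (748/3)*2 = 1496/3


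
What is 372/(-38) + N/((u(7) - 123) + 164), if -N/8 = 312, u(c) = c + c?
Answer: -57654/1045 ≈ -55.171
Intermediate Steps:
u(c) = 2*c
N = -2496 (N = -8*312 = -2496)
372/(-38) + N/((u(7) - 123) + 164) = 372/(-38) - 2496/((2*7 - 123) + 164) = 372*(-1/38) - 2496/((14 - 123) + 164) = -186/19 - 2496/(-109 + 164) = -186/19 - 2496/55 = -57654/1045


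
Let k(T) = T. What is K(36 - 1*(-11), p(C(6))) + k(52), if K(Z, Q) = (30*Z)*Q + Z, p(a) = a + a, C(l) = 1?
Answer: 2919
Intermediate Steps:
p(a) = 2*a
K(Z, Q) = Z + 30*Q*Z (K(Z, Q) = 30*Q*Z + Z = Z + 30*Q*Z)
K(36 - 1*(-11), p(C(6))) + k(52) = (36 - 1*(-11))*(1 + 30*(2*1)) + 52 = (36 + 11)*(1 + 30*2) + 52 = 47*(1 + 60) + 52 = 47*61 + 52 = 2867 + 52 = 2919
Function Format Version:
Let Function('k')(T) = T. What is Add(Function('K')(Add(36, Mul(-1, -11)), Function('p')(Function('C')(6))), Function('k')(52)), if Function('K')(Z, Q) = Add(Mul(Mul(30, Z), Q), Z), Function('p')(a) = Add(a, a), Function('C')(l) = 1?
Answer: 2919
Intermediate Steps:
Function('p')(a) = Mul(2, a)
Function('K')(Z, Q) = Add(Z, Mul(30, Q, Z)) (Function('K')(Z, Q) = Add(Mul(30, Q, Z), Z) = Add(Z, Mul(30, Q, Z)))
Add(Function('K')(Add(36, Mul(-1, -11)), Function('p')(Function('C')(6))), Function('k')(52)) = Add(Mul(Add(36, Mul(-1, -11)), Add(1, Mul(30, Mul(2, 1)))), 52) = Add(Mul(Add(36, 11), Add(1, Mul(30, 2))), 52) = Add(Mul(47, Add(1, 60)), 52) = Add(Mul(47, 61), 52) = Add(2867, 52) = 2919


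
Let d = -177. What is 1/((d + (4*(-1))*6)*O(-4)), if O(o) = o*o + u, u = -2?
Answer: -1/2814 ≈ -0.00035537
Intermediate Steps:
O(o) = -2 + o**2 (O(o) = o*o - 2 = o**2 - 2 = -2 + o**2)
1/((d + (4*(-1))*6)*O(-4)) = 1/((-177 + (4*(-1))*6)*(-2 + (-4)**2)) = 1/((-177 - 4*6)*(-2 + 16)) = 1/((-177 - 24)*14) = 1/(-201*14) = 1/(-2814) = -1/2814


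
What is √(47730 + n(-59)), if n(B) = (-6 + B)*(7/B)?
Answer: 5*√6646999/59 ≈ 218.49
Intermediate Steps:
n(B) = 7*(-6 + B)/B
√(47730 + n(-59)) = √(47730 + (7 - 42/(-59))) = √(47730 + (7 - 42*(-1/59))) = √(47730 + (7 + 42/59)) = √(47730 + 455/59) = √(2816525/59) = 5*√6646999/59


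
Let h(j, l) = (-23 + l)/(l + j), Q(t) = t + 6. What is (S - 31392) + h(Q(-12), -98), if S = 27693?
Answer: -384575/104 ≈ -3697.8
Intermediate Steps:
Q(t) = 6 + t
h(j, l) = (-23 + l)/(j + l)
(S - 31392) + h(Q(-12), -98) = (27693 - 31392) + (-23 - 98)/((6 - 12) - 98) = -3699 - 121/(-6 - 98) = -3699 - 121/(-104) = -3699 - 1/104*(-121) = -3699 + 121/104 = -384575/104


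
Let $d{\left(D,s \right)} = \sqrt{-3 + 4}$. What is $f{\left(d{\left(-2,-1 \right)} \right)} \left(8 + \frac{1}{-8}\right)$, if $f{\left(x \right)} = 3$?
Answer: $\frac{189}{8} \approx 23.625$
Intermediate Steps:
$d{\left(D,s \right)} = 1$ ($d{\left(D,s \right)} = \sqrt{1} = 1$)
$f{\left(d{\left(-2,-1 \right)} \right)} \left(8 + \frac{1}{-8}\right) = 3 \left(8 + \frac{1}{-8}\right) = 3 \left(8 - \frac{1}{8}\right) = 3 \cdot \frac{63}{8} = \frac{189}{8}$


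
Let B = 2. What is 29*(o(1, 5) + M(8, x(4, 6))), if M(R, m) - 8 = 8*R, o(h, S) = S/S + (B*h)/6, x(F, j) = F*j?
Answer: 6380/3 ≈ 2126.7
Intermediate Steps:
o(h, S) = 1 + h/3 (o(h, S) = S/S + (2*h)/6 = 1 + (2*h)*(⅙) = 1 + h/3)
M(R, m) = 8 + 8*R
29*(o(1, 5) + M(8, x(4, 6))) = 29*((1 + (⅓)*1) + (8 + 8*8)) = 29*((1 + ⅓) + (8 + 64)) = 29*(4/3 + 72) = 29*(220/3) = 6380/3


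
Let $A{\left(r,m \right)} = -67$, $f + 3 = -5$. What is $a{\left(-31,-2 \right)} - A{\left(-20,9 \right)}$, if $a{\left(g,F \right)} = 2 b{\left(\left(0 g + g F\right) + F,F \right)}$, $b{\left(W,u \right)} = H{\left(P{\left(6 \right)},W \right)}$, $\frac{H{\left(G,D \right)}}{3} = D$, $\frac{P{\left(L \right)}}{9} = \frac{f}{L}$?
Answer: $427$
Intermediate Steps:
$f = -8$ ($f = -3 - 5 = -8$)
$P{\left(L \right)} = - \frac{72}{L}$ ($P{\left(L \right)} = 9 \left(- \frac{8}{L}\right) = - \frac{72}{L}$)
$H{\left(G,D \right)} = 3 D$
$b{\left(W,u \right)} = 3 W$
$a{\left(g,F \right)} = 6 F + 6 F g$ ($a{\left(g,F \right)} = 2 \cdot 3 \left(\left(0 g + g F\right) + F\right) = 2 \cdot 3 \left(\left(0 + F g\right) + F\right) = 2 \cdot 3 \left(F g + F\right) = 2 \cdot 3 \left(F + F g\right) = 2 \left(3 F + 3 F g\right) = 6 F + 6 F g$)
$a{\left(-31,-2 \right)} - A{\left(-20,9 \right)} = 6 \left(-2\right) \left(1 - 31\right) - -67 = 6 \left(-2\right) \left(-30\right) + 67 = 360 + 67 = 427$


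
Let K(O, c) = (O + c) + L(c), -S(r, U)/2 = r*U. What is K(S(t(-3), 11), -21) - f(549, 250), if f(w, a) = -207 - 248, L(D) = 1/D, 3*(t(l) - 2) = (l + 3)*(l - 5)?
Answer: 8189/21 ≈ 389.95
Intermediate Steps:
t(l) = 2 + (-5 + l)*(3 + l)/3 (t(l) = 2 + ((l + 3)*(l - 5))/3 = 2 + ((3 + l)*(-5 + l))/3 = 2 + ((-5 + l)*(3 + l))/3 = 2 + (-5 + l)*(3 + l)/3)
S(r, U) = -2*U*r (S(r, U) = -2*r*U = -2*U*r)
K(O, c) = O + c + 1/c (K(O, c) = (O + c) + 1/c = O + c + 1/c)
f(w, a) = -455
K(S(t(-3), 11), -21) - f(549, 250) = (-2*11*(-3 - ⅔*(-3) + (⅓)*(-3)²) - 21 + 1/(-21)) - 1*(-455) = (-2*11*(-3 + 2 + (⅓)*9) - 21 - 1/21) + 455 = (-2*11*(-3 + 2 + 3) - 21 - 1/21) + 455 = (-2*11*2 - 21 - 1/21) + 455 = (-44 - 21 - 1/21) + 455 = -1366/21 + 455 = 8189/21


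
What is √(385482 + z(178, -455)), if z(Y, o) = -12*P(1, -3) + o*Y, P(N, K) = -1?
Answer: 2*√76126 ≈ 551.82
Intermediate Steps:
z(Y, o) = 12 + Y*o (z(Y, o) = -12*(-1) + o*Y = 12 + Y*o)
√(385482 + z(178, -455)) = √(385482 + (12 + 178*(-455))) = √(385482 + (12 - 80990)) = √(385482 - 80978) = √304504 = 2*√76126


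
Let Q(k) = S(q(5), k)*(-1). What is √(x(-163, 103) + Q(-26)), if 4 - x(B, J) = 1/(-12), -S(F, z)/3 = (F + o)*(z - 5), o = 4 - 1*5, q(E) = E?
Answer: I*√13245/6 ≈ 19.181*I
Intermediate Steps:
o = -1 (o = 4 - 5 = -1)
S(F, z) = -3*(-1 + F)*(-5 + z) (S(F, z) = -3*(F - 1)*(z - 5) = -3*(-1 + F)*(-5 + z))
x(B, J) = 49/12 (x(B, J) = 4 - 1/(-12) = 4 - 1*(-1/12) = 4 + 1/12 = 49/12)
Q(k) = -60 + 12*k (Q(k) = (-15 + 3*k + 15*5 - 3*5*k)*(-1) = (-15 + 3*k + 75 - 15*k)*(-1) = (60 - 12*k)*(-1) = -60 + 12*k)
√(x(-163, 103) + Q(-26)) = √(49/12 + (-60 + 12*(-26))) = √(49/12 + (-60 - 312)) = √(49/12 - 372) = √(-4415/12) = I*√13245/6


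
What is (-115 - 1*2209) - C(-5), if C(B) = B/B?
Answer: -2325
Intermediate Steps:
C(B) = 1
(-115 - 1*2209) - C(-5) = (-115 - 1*2209) - 1*1 = (-115 - 2209) - 1 = -2324 - 1 = -2325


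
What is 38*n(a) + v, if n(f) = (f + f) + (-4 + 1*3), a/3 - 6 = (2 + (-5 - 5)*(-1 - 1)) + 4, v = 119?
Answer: 7377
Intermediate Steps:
a = 96 (a = 18 + 3*((2 + (-5 - 5)*(-1 - 1)) + 4) = 18 + 3*((2 - 10*(-2)) + 4) = 18 + 3*((2 + 20) + 4) = 18 + 3*(22 + 4) = 18 + 3*26 = 18 + 78 = 96)
n(f) = -1 + 2*f (n(f) = 2*f + (-4 + 3) = 2*f - 1 = -1 + 2*f)
38*n(a) + v = 38*(-1 + 2*96) + 119 = 38*(-1 + 192) + 119 = 38*191 + 119 = 7258 + 119 = 7377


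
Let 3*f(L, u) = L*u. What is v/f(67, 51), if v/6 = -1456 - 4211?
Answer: -34002/1139 ≈ -29.853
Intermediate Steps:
f(L, u) = L*u/3 (f(L, u) = (L*u)/3 = L*u/3)
v = -34002 (v = 6*(-1456 - 4211) = 6*(-5667) = -34002)
v/f(67, 51) = -34002/((⅓)*67*51) = -34002/1139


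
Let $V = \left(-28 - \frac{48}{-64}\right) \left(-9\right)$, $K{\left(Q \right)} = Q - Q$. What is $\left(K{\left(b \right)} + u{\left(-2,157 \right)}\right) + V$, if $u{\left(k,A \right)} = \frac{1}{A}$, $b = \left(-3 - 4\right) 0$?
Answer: $\frac{154021}{628} \approx 245.26$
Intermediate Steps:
$b = 0$ ($b = \left(-7\right) 0 = 0$)
$K{\left(Q \right)} = 0$
$V = \frac{981}{4}$ ($V = \left(-28 - - \frac{3}{4}\right) \left(-9\right) = \left(-28 + \frac{3}{4}\right) \left(-9\right) = \left(- \frac{109}{4}\right) \left(-9\right) = \frac{981}{4} \approx 245.25$)
$\left(K{\left(b \right)} + u{\left(-2,157 \right)}\right) + V = \left(0 + \frac{1}{157}\right) + \frac{981}{4} = \frac{1}{157} + \frac{981}{4} = \frac{154021}{628}$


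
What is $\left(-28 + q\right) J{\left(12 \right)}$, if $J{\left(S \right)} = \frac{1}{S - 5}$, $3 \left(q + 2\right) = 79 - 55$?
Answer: $- \frac{22}{7} \approx -3.1429$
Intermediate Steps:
$q = 6$ ($q = -2 + \frac{79 - 55}{3} = -2 + \frac{1}{3} \cdot 24 = -2 + 8 = 6$)
$J{\left(S \right)} = \frac{1}{-5 + S}$
$\left(-28 + q\right) J{\left(12 \right)} = \frac{-28 + 6}{-5 + 12} = - \frac{22}{7}$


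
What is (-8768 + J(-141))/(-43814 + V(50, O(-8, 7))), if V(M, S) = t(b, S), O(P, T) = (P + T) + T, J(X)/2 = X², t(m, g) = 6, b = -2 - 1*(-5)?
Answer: -15497/21904 ≈ -0.70750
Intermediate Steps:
b = 3 (b = -2 + 5 = 3)
J(X) = 2*X²
O(P, T) = P + 2*T
V(M, S) = 6
(-8768 + J(-141))/(-43814 + V(50, O(-8, 7))) = (-8768 + 2*(-141)²)/(-43814 + 6) = (-8768 + 2*19881)/(-43808) = (-8768 + 39762)*(-1/43808) = 30994*(-1/43808) = -15497/21904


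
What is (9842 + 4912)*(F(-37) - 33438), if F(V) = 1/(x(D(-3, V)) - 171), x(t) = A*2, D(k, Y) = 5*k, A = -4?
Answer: -88308635862/179 ≈ -4.9334e+8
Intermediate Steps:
x(t) = -8 (x(t) = -4*2 = -8)
F(V) = -1/179 (F(V) = 1/(-8 - 171) = 1/(-179) = -1/179)
(9842 + 4912)*(F(-37) - 33438) = (9842 + 4912)*(-1/179 - 33438) = 14754*(-5985403/179) = -88308635862/179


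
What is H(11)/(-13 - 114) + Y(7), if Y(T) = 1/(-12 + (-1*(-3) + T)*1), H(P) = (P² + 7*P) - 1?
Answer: -521/254 ≈ -2.0512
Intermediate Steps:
H(P) = -1 + P² + 7*P
Y(T) = 1/(-9 + T) (Y(T) = 1/(-12 + (3 + T)*1) = 1/(-12 + (3 + T)) = 1/(-9 + T))
H(11)/(-13 - 114) + Y(7) = (-1 + 11² + 7*11)/(-13 - 114) + 1/(-9 + 7) = (-1 + 121 + 77)/(-127) + 1/(-2) = -1/127*197 - ½ = -197/127 - ½ = -521/254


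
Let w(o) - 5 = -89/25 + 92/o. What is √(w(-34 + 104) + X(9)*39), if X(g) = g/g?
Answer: √51149/35 ≈ 6.4618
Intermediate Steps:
X(g) = 1
w(o) = 36/25 + 92/o (w(o) = 5 + (-89/25 + 92/o) = 36/25 + 92/o)
√(w(-34 + 104) + X(9)*39) = √((36/25 + 92/(-34 + 104)) + 1*39) = √((36/25 + 92/70) + 39) = √((36/25 + 92*(1/70)) + 39) = √((36/25 + 46/35) + 39) = √(482/175 + 39) = √(7307/175) = √51149/35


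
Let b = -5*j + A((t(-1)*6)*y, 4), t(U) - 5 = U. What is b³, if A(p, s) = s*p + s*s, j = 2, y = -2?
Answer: -6434856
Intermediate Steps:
t(U) = 5 + U
A(p, s) = s² + p*s (A(p, s) = p*s + s² = s² + p*s)
b = -186 (b = -5*2 + 4*(((5 - 1)*6)*(-2) + 4) = -10 + 4*((4*6)*(-2) + 4) = -10 + 4*(24*(-2) + 4) = -10 + 4*(-48 + 4) = -10 + 4*(-44) = -10 - 176 = -186)
b³ = (-186)³ = -6434856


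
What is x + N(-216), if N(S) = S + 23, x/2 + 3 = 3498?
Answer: 6797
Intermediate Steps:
x = 6990 (x = -6 + 2*3498 = -6 + 6996 = 6990)
N(S) = 23 + S
x + N(-216) = 6990 + (23 - 216) = 6990 - 193 = 6797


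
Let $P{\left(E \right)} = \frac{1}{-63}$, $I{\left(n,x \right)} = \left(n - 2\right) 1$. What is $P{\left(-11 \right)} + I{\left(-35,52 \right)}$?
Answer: $- \frac{2332}{63} \approx -37.016$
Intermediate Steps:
$I{\left(n,x \right)} = -2 + n$ ($I{\left(n,x \right)} = \left(-2 + n\right) 1 = -2 + n$)
$P{\left(E \right)} = - \frac{1}{63}$
$P{\left(-11 \right)} + I{\left(-35,52 \right)} = - \frac{1}{63} - 37 = - \frac{2332}{63}$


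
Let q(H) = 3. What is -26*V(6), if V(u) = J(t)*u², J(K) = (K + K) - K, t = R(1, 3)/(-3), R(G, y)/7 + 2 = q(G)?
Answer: 2184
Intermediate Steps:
R(G, y) = 7 (R(G, y) = -14 + 7*3 = -14 + 21 = 7)
t = -7/3 (t = 7/(-3) = 7*(-⅓) = -7/3 ≈ -2.3333)
J(K) = K (J(K) = 2*K - K = K)
V(u) = -7*u²/3
-26*V(6) = -(-182)*6²/3 = -(-182)*36/3 = -26*(-84) = 2184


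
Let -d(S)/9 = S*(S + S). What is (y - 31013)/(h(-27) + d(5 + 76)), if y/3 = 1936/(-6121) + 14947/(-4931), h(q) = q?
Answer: 936357666472/3565325649375 ≈ 0.26263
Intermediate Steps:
d(S) = -18*S**2 (d(S) = -9*S*(S + S) = -9*S*2*S = -18*S**2)
y = -303111009/30182651 (y = 3*(1936/(-6121) + 14947/(-4931)) = 3*(1936*(-1/6121) + 14947*(-1/4931)) = 3*(-1936/6121 - 14947/4931) = 3*(-101037003/30182651) = -303111009/30182651 ≈ -10.043)
(y - 31013)/(h(-27) + d(5 + 76)) = (-303111009/30182651 - 31013)/(-27 - 18*(5 + 76)**2) = -936357666472/(30182651*(-27 - 18*81**2)) = -936357666472/(30182651*(-27 - 18*6561)) = -936357666472/(30182651*(-27 - 118098)) = -936357666472/30182651/(-118125) = -936357666472/30182651*(-1/118125) = 936357666472/3565325649375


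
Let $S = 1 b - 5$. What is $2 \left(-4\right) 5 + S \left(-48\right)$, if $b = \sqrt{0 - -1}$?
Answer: $152$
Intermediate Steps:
$b = 1$ ($b = \sqrt{0 + 1} = \sqrt{1} = 1$)
$S = -4$ ($S = 1 \cdot 1 - 5 = 1 - 5 = -4$)
$2 \left(-4\right) 5 + S \left(-48\right) = 2 \left(-4\right) 5 - -192 = \left(-8\right) 5 + 192 = -40 + 192 = 152$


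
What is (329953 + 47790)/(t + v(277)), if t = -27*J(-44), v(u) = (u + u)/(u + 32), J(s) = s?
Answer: 116722587/367646 ≈ 317.49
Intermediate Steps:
v(u) = 2*u/(32 + u) (v(u) = (2*u)/(32 + u) = 2*u/(32 + u))
t = 1188 (t = -27*(-44) = 1188)
(329953 + 47790)/(t + v(277)) = (329953 + 47790)/(1188 + 2*277/(32 + 277)) = 377743/(1188 + 2*277/309) = 377743/(1188 + 2*277*(1/309)) = 377743/(1188 + 554/309) = 377743/(367646/309) = 377743*(309/367646) = 116722587/367646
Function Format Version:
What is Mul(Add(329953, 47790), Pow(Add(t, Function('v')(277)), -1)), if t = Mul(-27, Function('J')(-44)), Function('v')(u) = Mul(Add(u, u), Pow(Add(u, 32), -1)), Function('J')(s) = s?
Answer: Rational(116722587, 367646) ≈ 317.49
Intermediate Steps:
Function('v')(u) = Mul(2, u, Pow(Add(32, u), -1)) (Function('v')(u) = Mul(Mul(2, u), Pow(Add(32, u), -1)) = Mul(2, u, Pow(Add(32, u), -1)))
t = 1188 (t = Mul(-27, -44) = 1188)
Mul(Add(329953, 47790), Pow(Add(t, Function('v')(277)), -1)) = Mul(Add(329953, 47790), Pow(Add(1188, Mul(2, 277, Pow(Add(32, 277), -1))), -1)) = Mul(377743, Pow(Add(1188, Mul(2, 277, Pow(309, -1))), -1)) = Mul(377743, Pow(Add(1188, Mul(2, 277, Rational(1, 309))), -1)) = Mul(377743, Pow(Add(1188, Rational(554, 309)), -1)) = Mul(377743, Pow(Rational(367646, 309), -1)) = Mul(377743, Rational(309, 367646)) = Rational(116722587, 367646)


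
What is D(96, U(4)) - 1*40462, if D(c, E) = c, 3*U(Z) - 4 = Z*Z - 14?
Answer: -40366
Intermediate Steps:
U(Z) = -10/3 + Z²/3 (U(Z) = 4/3 + (Z*Z - 14)/3 = 4/3 + (Z² - 14)/3 = 4/3 + (-14 + Z²)/3 = 4/3 + (-14/3 + Z²/3) = -10/3 + Z²/3)
D(96, U(4)) - 1*40462 = 96 - 1*40462 = 96 - 40462 = -40366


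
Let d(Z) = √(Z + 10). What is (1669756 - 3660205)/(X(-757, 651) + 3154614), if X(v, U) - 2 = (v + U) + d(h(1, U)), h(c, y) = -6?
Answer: -663483/1051504 ≈ -0.63098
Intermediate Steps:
d(Z) = √(10 + Z)
X(v, U) = 4 + U + v (X(v, U) = 2 + ((v + U) + √(10 - 6)) = 2 + ((U + v) + √4) = 2 + ((U + v) + 2) = 2 + (2 + U + v) = 4 + U + v)
(1669756 - 3660205)/(X(-757, 651) + 3154614) = (1669756 - 3660205)/((4 + 651 - 757) + 3154614) = -1990449/(-102 + 3154614) = -1990449/3154512 = -1990449*1/3154512 = -663483/1051504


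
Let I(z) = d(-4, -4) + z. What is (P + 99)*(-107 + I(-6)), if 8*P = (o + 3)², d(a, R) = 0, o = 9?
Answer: -13221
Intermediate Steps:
I(z) = z (I(z) = 0 + z = z)
P = 18 (P = (9 + 3)²/8 = (⅛)*12² = (⅛)*144 = 18)
(P + 99)*(-107 + I(-6)) = (18 + 99)*(-107 - 6) = 117*(-113) = -13221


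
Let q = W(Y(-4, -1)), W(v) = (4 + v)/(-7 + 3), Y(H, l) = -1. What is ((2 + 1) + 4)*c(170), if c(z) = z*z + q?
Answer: 809179/4 ≈ 2.0229e+5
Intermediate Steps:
W(v) = -1 - v/4 (W(v) = (4 + v)/(-4) = (4 + v)*(-¼) = -1 - v/4)
q = -¾ (q = -1 - ¼*(-1) = -1 + ¼ = -¾ ≈ -0.75000)
c(z) = -¾ + z² (c(z) = z*z - ¾ = z² - ¾ = -¾ + z²)
((2 + 1) + 4)*c(170) = ((2 + 1) + 4)*(-¾ + 170²) = (3 + 4)*(-¾ + 28900) = 7*(115597/4) = 809179/4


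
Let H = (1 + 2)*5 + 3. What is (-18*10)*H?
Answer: -3240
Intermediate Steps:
H = 18 (H = 3*5 + 3 = 15 + 3 = 18)
(-18*10)*H = -18*10*18 = -180*18 = -3240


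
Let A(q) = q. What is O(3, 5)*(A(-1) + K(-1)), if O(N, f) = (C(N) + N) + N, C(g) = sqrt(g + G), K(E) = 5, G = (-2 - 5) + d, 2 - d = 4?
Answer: 24 + 4*I*sqrt(6) ≈ 24.0 + 9.798*I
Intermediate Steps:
d = -2 (d = 2 - 1*4 = 2 - 4 = -2)
G = -9 (G = (-2 - 5) - 2 = -7 - 2 = -9)
C(g) = sqrt(-9 + g) (C(g) = sqrt(g - 9) = sqrt(-9 + g))
O(N, f) = sqrt(-9 + N) + 2*N (O(N, f) = (sqrt(-9 + N) + N) + N = (N + sqrt(-9 + N)) + N = sqrt(-9 + N) + 2*N)
O(3, 5)*(A(-1) + K(-1)) = (sqrt(-9 + 3) + 2*3)*(-1 + 5) = (sqrt(-6) + 6)*4 = (I*sqrt(6) + 6)*4 = (6 + I*sqrt(6))*4 = 24 + 4*I*sqrt(6)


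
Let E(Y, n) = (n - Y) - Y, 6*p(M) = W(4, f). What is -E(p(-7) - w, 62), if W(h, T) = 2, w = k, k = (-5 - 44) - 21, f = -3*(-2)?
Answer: 236/3 ≈ 78.667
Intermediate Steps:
f = 6
k = -70 (k = -49 - 21 = -70)
w = -70
p(M) = 1/3 (p(M) = (1/6)*2 = 1/3)
E(Y, n) = n - 2*Y
-E(p(-7) - w, 62) = -(62 - 2*(1/3 - 1*(-70))) = -(62 - 2*(1/3 + 70)) = -(62 - 2*211/3) = -(62 - 422/3) = -1*(-236/3) = 236/3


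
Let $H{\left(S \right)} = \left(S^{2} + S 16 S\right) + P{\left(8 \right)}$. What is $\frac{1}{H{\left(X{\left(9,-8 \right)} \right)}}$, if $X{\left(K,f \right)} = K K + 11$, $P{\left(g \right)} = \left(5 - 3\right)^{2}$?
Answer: $\frac{1}{143892} \approx 6.9497 \cdot 10^{-6}$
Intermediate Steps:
$P{\left(g \right)} = 4$ ($P{\left(g \right)} = 2^{2} = 4$)
$X{\left(K,f \right)} = 11 + K^{2}$ ($X{\left(K,f \right)} = K^{2} + 11 = 11 + K^{2}$)
$H{\left(S \right)} = 4 + 17 S^{2}$ ($H{\left(S \right)} = \left(S^{2} + S 16 S\right) + 4 = \left(S^{2} + 16 S S\right) + 4 = \left(S^{2} + 16 S^{2}\right) + 4 = 17 S^{2} + 4 = 4 + 17 S^{2}$)
$\frac{1}{H{\left(X{\left(9,-8 \right)} \right)}} = \frac{1}{4 + 17 \left(11 + 9^{2}\right)^{2}} = \frac{1}{4 + 17 \left(11 + 81\right)^{2}} = \frac{1}{4 + 17 \cdot 92^{2}} = \frac{1}{4 + 17 \cdot 8464} = \frac{1}{4 + 143888} = \frac{1}{143892}$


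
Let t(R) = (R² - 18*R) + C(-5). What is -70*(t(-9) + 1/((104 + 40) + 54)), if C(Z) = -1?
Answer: -1677095/99 ≈ -16940.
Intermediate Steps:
t(R) = -1 + R² - 18*R (t(R) = (R² - 18*R) - 1 = -1 + R² - 18*R)
-70*(t(-9) + 1/((104 + 40) + 54)) = -70*((-1 + (-9)² - 18*(-9)) + 1/((104 + 40) + 54)) = -70*((-1 + 81 + 162) + 1/(144 + 54)) = -70*(242 + 1/198) = -70*47917/198 = -1677095/99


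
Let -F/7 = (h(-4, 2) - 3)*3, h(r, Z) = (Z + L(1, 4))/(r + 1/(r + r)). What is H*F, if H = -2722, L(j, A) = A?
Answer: -2800938/11 ≈ -2.5463e+5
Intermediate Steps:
h(r, Z) = (4 + Z)/(r + 1/(2*r)) (h(r, Z) = (Z + 4)/(r + 1/(r + r)) = (4 + Z)/(r + 1/(2*r)))
F = 1029/11 (F = -7*(2*(-4)*(4 + 2)/(1 + 2*(-4)²) - 3)*3 = -7*(2*(-4)*6/(1 + 2*16) - 3)*3 = -7*(2*(-4)*6/(1 + 32) - 3)*3 = -7*(2*(-4)*6/33 - 3)*3 = -7*(2*(-4)*(1/33)*6 - 3)*3 = -7*(-16/11 - 3)*3 = -(-343)*3/11 = -7*(-147/11) = 1029/11 ≈ 93.545)
H*F = -2722*1029/11 = -2800938/11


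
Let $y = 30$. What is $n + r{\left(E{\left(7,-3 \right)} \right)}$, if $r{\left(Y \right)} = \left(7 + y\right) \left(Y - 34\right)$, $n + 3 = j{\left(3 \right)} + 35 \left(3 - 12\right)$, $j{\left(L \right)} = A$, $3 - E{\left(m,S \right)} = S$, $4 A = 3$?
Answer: $- \frac{5413}{4} \approx -1353.3$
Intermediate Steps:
$A = \frac{3}{4}$ ($A = \frac{1}{4} \cdot 3 = \frac{3}{4} \approx 0.75$)
$E{\left(m,S \right)} = 3 - S$
$j{\left(L \right)} = \frac{3}{4}$
$n = - \frac{1269}{4}$ ($n = -3 + \left(\frac{3}{4} + 35 \left(3 - 12\right)\right) = -3 + \left(\frac{3}{4} + 35 \left(-9\right)\right) = -3 + \left(\frac{3}{4} - 315\right) = -3 - \frac{1257}{4} = - \frac{1269}{4} \approx -317.25$)
$r{\left(Y \right)} = -1258 + 37 Y$ ($r{\left(Y \right)} = \left(7 + 30\right) \left(Y - 34\right) = 37 \left(-34 + Y\right) = -1258 + 37 Y$)
$n + r{\left(E{\left(7,-3 \right)} \right)} = - \frac{1269}{4} - \left(1258 - 37 \left(3 - -3\right)\right) = - \frac{1269}{4} - \left(1258 - 37 \left(3 + 3\right)\right) = - \frac{1269}{4} + \left(-1258 + 37 \cdot 6\right) = - \frac{1269}{4} + \left(-1258 + 222\right) = - \frac{1269}{4} - 1036 = - \frac{5413}{4}$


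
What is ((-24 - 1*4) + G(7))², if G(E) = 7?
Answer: 441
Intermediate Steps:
((-24 - 1*4) + G(7))² = ((-24 - 1*4) + 7)² = ((-24 - 4) + 7)² = (-28 + 7)² = (-21)² = 441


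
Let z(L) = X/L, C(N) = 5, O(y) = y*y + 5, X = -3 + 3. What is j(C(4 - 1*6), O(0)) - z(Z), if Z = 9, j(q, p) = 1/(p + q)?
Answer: ⅒ ≈ 0.10000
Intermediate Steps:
X = 0
O(y) = 5 + y² (O(y) = y² + 5 = 5 + y²)
z(L) = 0 (z(L) = 0/L = 0)
j(C(4 - 1*6), O(0)) - z(Z) = 1/((5 + 0²) + 5) - 1*0 = 1/((5 + 0) + 5) + 0 = 1/(5 + 5) + 0 = 1/10 + 0 = ⅒ + 0 = ⅒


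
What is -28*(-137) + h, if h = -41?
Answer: 3795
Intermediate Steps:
-28*(-137) + h = -28*(-137) - 41 = 3836 - 41 = 3795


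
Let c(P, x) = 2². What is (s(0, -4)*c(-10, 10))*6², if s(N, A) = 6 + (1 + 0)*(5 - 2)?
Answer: 1296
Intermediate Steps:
c(P, x) = 4
s(N, A) = 9 (s(N, A) = 6 + 1*3 = 6 + 3 = 9)
(s(0, -4)*c(-10, 10))*6² = (9*4)*6² = 36*36 = 1296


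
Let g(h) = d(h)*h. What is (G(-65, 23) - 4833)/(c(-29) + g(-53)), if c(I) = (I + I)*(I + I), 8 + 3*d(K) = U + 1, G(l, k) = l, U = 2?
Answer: -14694/10357 ≈ -1.4188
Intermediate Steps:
d(K) = -5/3 (d(K) = -8/3 + (2 + 1)/3 = -8/3 + (⅓)*3 = -8/3 + 1 = -5/3)
c(I) = 4*I² (c(I) = (2*I)*(2*I) = 4*I²)
g(h) = -5*h/3
(G(-65, 23) - 4833)/(c(-29) + g(-53)) = (-65 - 4833)/(4*(-29)² - 5/3*(-53)) = -4898/(4*841 + 265/3) = -4898/(3364 + 265/3) = -4898/10357/3 = -4898*3/10357 = -14694/10357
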